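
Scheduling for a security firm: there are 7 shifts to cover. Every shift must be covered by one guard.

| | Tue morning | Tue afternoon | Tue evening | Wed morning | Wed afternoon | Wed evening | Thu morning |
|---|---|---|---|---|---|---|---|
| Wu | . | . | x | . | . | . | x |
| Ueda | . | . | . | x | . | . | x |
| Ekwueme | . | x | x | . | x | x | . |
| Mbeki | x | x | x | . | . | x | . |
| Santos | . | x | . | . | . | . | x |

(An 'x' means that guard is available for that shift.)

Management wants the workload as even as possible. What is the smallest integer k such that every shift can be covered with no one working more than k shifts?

2

With 5 guards and 7 worker-slots to fill, someone must work at least ⌈7/5⌉ = 2 shifts, so k ≥ 2.
k = 2 works: Tue morning→Mbeki, Tue afternoon→Mbeki, Tue evening→Wu, Wed morning→Ueda, Wed afternoon→Ekwueme, Wed evening→Ekwueme, Thu morning→Wu.
Loads: Wu 2, Ueda 1, Ekwueme 2, Mbeki 2, Santos 0 — all ≤ 2.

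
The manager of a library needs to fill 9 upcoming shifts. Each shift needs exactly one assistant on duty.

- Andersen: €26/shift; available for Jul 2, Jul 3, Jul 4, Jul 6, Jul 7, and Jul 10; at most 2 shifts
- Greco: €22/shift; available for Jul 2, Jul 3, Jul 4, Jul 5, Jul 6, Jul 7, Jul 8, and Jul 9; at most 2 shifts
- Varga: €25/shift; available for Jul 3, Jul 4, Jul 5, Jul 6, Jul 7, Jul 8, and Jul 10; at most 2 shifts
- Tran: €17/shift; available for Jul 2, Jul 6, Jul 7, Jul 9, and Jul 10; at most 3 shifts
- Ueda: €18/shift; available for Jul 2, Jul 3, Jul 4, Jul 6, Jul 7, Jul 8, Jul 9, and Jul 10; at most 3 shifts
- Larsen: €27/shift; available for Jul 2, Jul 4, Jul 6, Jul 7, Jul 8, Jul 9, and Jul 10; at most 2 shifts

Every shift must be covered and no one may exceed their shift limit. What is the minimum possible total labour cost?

€174

Picking the cheapest available assistant for each shift independently would cost €161, but that ignores the shift limits.
An optimal schedule: Jul 2→Tran, Jul 3→Ueda, Jul 4→Ueda, Jul 5→Greco, Jul 6→Greco, Jul 7→Varga, Jul 8→Ueda, Jul 9→Tran, Jul 10→Tran.
Total: 17 + 18 + 18 + 22 + 22 + 25 + 18 + 17 + 17 = €174.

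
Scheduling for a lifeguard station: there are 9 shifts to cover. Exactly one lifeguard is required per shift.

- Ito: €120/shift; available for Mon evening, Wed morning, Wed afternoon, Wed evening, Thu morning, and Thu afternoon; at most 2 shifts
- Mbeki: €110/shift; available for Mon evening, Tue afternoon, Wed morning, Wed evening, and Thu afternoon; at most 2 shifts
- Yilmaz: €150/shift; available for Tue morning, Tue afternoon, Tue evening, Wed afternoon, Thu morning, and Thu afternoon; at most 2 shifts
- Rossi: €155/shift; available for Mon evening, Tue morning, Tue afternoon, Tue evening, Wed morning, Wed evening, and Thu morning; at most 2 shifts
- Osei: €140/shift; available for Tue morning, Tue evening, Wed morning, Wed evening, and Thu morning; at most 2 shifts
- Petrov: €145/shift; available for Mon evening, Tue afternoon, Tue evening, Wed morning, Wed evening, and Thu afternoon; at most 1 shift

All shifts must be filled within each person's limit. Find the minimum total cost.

€1185

Picking the cheapest available lifeguard for each shift independently would cost €1070, but that ignores the shift limits.
An optimal schedule: Mon evening→Mbeki, Tue morning→Osei, Tue afternoon→Mbeki, Tue evening→Osei, Wed morning→Ito, Wed afternoon→Ito, Wed evening→Petrov, Thu morning→Yilmaz, Thu afternoon→Yilmaz.
Total: 110 + 140 + 110 + 140 + 120 + 120 + 145 + 150 + 150 = €1185.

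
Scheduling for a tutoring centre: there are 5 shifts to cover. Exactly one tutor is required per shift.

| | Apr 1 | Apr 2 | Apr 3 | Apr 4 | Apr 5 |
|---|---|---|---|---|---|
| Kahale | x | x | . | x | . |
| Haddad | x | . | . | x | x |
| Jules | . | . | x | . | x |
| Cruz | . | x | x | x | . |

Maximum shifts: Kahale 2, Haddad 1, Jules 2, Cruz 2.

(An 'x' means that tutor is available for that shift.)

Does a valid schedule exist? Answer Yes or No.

One valid schedule: Apr 1→Kahale, Apr 2→Kahale, Apr 3→Jules, Apr 4→Cruz, Apr 5→Haddad.
Loads: Kahale 2/2, Haddad 1/1, Jules 1/2, Cruz 1/2 — all within limits.

Yes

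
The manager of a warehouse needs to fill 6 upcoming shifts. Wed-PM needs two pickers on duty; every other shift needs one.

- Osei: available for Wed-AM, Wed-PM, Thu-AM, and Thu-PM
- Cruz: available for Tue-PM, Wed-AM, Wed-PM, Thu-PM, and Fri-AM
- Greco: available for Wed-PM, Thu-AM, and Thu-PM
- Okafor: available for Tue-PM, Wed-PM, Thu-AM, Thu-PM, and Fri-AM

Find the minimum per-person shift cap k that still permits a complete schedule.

With 4 pickers and 7 worker-slots to fill, someone must work at least ⌈7/4⌉ = 2 shifts, so k ≥ 2.
k = 2 works: Tue-PM→Cruz, Wed-AM→Osei, Wed-PM→Greco+Okafor, Thu-AM→Osei, Thu-PM→Greco, Fri-AM→Cruz.
Loads: Osei 2, Cruz 2, Greco 2, Okafor 1 — all ≤ 2.

2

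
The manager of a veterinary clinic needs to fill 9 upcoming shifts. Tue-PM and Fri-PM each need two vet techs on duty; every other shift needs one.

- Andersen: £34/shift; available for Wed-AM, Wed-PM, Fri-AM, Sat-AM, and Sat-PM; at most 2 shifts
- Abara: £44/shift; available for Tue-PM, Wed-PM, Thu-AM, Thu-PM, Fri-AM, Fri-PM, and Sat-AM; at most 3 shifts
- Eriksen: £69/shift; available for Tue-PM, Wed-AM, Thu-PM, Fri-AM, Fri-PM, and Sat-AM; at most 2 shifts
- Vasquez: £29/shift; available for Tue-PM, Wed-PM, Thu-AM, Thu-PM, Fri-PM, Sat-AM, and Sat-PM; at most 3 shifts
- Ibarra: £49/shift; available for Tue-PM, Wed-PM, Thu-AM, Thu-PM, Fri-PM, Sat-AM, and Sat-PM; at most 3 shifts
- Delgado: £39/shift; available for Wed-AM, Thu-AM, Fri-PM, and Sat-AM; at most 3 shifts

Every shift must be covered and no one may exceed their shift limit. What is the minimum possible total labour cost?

£404

Picking the cheapest available vet tech for each shift independently would cost £354, but that ignores the shift limits.
An optimal schedule: Tue-PM→Vasquez+Abara, Wed-AM→Andersen, Wed-PM→Vasquez, Thu-AM→Delgado, Thu-PM→Abara, Fri-AM→Andersen, Fri-PM→Delgado+Abara, Sat-AM→Delgado, Sat-PM→Vasquez.
Total: 29 + 44 + 34 + 29 + 39 + 44 + 34 + 39 + 44 + 39 + 29 = £404.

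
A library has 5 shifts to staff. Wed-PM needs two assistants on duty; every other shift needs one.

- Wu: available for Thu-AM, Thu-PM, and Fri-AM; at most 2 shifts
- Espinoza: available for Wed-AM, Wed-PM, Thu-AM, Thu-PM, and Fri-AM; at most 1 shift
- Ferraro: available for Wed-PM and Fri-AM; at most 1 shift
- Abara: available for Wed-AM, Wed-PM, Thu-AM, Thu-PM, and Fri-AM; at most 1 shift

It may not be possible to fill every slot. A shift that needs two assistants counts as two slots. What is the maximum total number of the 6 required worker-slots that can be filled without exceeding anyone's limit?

5

Total capacity across all assistants is 2+1+1+1 = 5, and 6 slots are needed, so at most 5 can be filled.
An assignment achieving 5: Wed-AM→Espinoza, Wed-PM→Ferraro+Abara, Thu-AM→Wu, Thu-PM→Wu.
Loads: Wu 2/2, Espinoza 1/1, Ferraro 1/1, Abara 1/1.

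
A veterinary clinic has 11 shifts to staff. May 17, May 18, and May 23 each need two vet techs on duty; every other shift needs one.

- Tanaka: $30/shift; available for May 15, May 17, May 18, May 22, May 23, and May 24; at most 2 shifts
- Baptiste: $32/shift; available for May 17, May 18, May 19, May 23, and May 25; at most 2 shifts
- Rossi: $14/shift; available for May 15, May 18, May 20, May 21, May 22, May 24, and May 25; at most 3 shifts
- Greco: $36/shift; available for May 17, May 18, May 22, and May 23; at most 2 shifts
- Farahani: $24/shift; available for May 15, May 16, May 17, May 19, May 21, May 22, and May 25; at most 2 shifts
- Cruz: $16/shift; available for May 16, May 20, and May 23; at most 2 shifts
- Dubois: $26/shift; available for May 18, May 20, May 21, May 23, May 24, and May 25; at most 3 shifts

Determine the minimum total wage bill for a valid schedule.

Picking the cheapest available vet tech for each shift independently would cost $260, but that ignores the shift limits.
An optimal schedule: May 15→Rossi, May 16→Cruz, May 17→Tanaka+Baptiste, May 18→Dubois+Tanaka, May 19→Farahani, May 20→Rossi, May 21→Rossi, May 22→Farahani, May 23→Cruz+Baptiste, May 24→Dubois, May 25→Dubois.
Total: 14 + 16 + 30 + 32 + 26 + 30 + 24 + 14 + 14 + 24 + 16 + 32 + 26 + 26 = $324.

$324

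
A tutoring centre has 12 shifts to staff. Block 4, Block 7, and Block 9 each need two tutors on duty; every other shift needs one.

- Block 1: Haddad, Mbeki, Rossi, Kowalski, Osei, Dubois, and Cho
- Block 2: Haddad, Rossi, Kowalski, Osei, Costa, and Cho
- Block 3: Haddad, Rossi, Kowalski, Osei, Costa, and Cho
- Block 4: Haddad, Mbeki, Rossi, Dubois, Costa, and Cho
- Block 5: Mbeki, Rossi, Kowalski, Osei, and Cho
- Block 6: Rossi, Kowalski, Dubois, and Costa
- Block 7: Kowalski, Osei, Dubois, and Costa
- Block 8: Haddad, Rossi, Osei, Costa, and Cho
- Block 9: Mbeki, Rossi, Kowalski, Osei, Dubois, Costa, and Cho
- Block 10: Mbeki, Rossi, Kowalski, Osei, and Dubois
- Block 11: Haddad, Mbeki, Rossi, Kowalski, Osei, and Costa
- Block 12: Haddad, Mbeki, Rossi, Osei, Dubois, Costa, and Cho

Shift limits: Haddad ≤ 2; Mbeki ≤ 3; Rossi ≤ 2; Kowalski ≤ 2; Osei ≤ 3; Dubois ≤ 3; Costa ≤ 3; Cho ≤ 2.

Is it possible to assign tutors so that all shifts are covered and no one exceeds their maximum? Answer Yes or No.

Yes

One valid schedule: Block 1→Kowalski, Block 2→Haddad, Block 3→Rossi, Block 4→Dubois+Costa, Block 5→Mbeki, Block 6→Rossi, Block 7→Kowalski+Osei, Block 8→Haddad, Block 9→Osei+Dubois, Block 10→Mbeki, Block 11→Mbeki, Block 12→Osei.
Loads: Haddad 2/2, Mbeki 3/3, Rossi 2/2, Kowalski 2/2, Osei 3/3, Dubois 2/3, Costa 1/3, Cho 0/2 — all within limits.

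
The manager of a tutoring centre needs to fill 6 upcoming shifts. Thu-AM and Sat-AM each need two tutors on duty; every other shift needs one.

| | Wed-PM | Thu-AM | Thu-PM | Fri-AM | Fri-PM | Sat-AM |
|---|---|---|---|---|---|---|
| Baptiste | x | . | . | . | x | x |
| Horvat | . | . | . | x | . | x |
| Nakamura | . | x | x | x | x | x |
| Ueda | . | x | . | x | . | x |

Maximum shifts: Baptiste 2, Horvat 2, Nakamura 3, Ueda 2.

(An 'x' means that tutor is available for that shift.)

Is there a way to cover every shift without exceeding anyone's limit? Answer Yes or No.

Yes

Wed-PM can only be covered by Baptiste, so that assignment is forced.
Thu-AM can only be covered by Nakamura and Ueda, so that assignment is forced.
Thu-PM can only be covered by Nakamura, so that assignment is forced.
One valid schedule: Wed-PM→Baptiste, Thu-AM→Nakamura+Ueda, Thu-PM→Nakamura, Fri-AM→Horvat, Fri-PM→Baptiste, Sat-AM→Horvat+Nakamura.
Loads: Baptiste 2/2, Horvat 2/2, Nakamura 3/3, Ueda 1/2 — all within limits.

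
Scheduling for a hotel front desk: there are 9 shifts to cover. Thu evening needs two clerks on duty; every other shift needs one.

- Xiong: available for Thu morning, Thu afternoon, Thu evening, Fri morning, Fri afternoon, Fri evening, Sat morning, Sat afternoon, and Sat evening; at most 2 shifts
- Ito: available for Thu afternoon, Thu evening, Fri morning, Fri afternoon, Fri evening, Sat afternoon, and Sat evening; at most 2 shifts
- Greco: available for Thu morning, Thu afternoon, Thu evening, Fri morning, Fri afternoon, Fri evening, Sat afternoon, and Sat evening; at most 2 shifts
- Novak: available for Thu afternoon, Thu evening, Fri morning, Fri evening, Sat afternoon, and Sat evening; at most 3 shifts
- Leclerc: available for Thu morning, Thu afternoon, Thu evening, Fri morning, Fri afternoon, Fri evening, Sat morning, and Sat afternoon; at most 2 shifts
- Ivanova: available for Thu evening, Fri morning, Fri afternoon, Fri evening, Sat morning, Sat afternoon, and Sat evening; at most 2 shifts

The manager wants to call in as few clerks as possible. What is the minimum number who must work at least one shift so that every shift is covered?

5

10 slots to fill and no one can take more than 3, so at least ⌈10/3⌉ = 4 clerks are needed.
Any 4 clerks together have capacity at most 3+2+2+2 = 9 < 10 slots, so 4 can never suffice.
Xiong, Ito, Greco, Novak, and Leclerc alone can cover everything: Thu morning→Xiong, Thu afternoon→Greco, Thu evening→Novak+Leclerc, Fri morning→Greco, Fri afternoon→Ito, Fri evening→Novak, Sat morning→Xiong, Sat afternoon→Novak, Sat evening→Ito.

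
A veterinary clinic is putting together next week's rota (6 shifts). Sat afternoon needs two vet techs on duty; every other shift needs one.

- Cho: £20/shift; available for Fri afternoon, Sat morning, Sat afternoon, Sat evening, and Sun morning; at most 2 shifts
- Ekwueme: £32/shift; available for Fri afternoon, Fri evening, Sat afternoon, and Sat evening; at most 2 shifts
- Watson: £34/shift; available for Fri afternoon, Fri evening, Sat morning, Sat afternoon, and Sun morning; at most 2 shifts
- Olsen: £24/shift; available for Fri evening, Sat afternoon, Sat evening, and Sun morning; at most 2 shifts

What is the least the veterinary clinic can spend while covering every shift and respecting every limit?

£186

Picking the cheapest available vet tech for each shift independently would cost £148, but that ignores the shift limits.
An optimal schedule: Fri afternoon→Cho, Fri evening→Olsen, Sat morning→Cho, Sat afternoon→Ekwueme+Watson, Sat evening→Ekwueme, Sun morning→Olsen.
Total: 20 + 24 + 20 + 32 + 34 + 32 + 24 = £186.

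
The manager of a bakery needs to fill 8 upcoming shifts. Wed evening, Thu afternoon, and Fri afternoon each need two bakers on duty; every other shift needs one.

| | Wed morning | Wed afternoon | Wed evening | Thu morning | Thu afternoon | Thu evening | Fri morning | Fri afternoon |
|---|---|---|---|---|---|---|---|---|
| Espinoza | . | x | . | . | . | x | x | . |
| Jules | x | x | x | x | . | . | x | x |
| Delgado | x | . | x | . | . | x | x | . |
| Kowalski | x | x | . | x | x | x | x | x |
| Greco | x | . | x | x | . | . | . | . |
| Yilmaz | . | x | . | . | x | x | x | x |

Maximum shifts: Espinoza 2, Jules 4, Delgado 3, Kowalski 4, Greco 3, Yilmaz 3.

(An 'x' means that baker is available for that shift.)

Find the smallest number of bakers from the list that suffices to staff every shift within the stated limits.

4

11 slots to fill and no one can take more than 4, so at least ⌈11/4⌉ = 3 bakers are needed.
Shifts {Wed evening, Thu afternoon} need 4 slots, but among the bakers available for them (Jules, Delgado, Kowalski, Greco, and Yilmaz) any 3 together supply at most 3. So 3 bakers are not enough.
Jules, Delgado, Kowalski, and Yilmaz alone can cover everything: Wed morning→Jules, Wed afternoon→Jules, Wed evening→Jules+Delgado, Thu morning→Jules, Thu afternoon→Kowalski+Yilmaz, Thu evening→Delgado, Fri morning→Delgado, Fri afternoon→Kowalski+Yilmaz.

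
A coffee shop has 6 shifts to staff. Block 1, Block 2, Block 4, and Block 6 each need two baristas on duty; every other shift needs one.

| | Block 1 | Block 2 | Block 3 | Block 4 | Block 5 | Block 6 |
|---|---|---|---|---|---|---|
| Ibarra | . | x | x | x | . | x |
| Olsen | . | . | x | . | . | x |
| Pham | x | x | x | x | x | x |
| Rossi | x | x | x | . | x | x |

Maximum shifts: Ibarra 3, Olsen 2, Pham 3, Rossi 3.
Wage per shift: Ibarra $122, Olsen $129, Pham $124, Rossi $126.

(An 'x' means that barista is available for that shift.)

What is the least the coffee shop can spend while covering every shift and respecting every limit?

Block 1 can only be covered by Pham and Rossi, so that assignment is forced.
Block 4 can only be covered by Ibarra and Pham, so that assignment is forced.
Picking the cheapest available barista for each shift independently would cost $1234, but that ignores the shift limits.
An optimal schedule: Block 1→Pham+Rossi, Block 2→Ibarra+Rossi, Block 3→Ibarra, Block 4→Ibarra+Pham, Block 5→Pham, Block 6→Olsen+Rossi.
Total: 124 + 126 + 122 + 126 + 122 + 122 + 124 + 124 + 129 + 126 = $1245.

$1245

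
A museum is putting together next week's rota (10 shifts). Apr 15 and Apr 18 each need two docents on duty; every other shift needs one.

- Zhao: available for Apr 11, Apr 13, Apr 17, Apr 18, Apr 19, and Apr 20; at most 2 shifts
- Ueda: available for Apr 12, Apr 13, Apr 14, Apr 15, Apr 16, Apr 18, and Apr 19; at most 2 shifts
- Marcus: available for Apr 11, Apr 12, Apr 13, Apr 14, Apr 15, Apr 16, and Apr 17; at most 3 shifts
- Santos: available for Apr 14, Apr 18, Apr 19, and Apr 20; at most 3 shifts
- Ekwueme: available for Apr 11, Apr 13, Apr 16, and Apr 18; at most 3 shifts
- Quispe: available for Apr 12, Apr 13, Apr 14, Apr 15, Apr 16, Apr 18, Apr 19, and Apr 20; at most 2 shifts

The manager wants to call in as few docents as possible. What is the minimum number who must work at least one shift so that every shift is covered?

12 slots to fill and no one can take more than 3, so at least ⌈12/3⌉ = 4 docents are needed.
Any 4 docents together have capacity at most 3+3+3+2 = 11 < 12 slots, so 4 can never suffice.
Zhao, Ueda, Marcus, Santos, and Ekwueme alone can cover everything: Apr 11→Marcus, Apr 12→Ueda, Apr 13→Ekwueme, Apr 14→Marcus, Apr 15→Ueda+Marcus, Apr 16→Ekwueme, Apr 17→Zhao, Apr 18→Santos+Ekwueme, Apr 19→Santos, Apr 20→Zhao.

5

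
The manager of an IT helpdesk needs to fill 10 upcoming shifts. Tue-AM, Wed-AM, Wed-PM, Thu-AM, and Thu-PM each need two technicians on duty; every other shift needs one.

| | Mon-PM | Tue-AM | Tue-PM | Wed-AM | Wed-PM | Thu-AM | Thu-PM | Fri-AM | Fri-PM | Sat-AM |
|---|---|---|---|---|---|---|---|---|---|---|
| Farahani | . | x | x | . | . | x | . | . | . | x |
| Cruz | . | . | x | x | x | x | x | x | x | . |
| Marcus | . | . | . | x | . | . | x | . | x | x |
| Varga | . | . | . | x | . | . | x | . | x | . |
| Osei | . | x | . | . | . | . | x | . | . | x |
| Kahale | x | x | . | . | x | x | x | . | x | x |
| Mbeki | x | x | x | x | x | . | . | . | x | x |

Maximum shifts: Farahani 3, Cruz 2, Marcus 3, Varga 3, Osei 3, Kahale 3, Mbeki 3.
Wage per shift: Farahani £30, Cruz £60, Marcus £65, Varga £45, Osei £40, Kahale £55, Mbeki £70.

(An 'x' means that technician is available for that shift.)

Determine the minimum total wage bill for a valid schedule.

£695

Fri-AM can only be covered by Cruz, so that assignment is forced.
Picking the cheapest available technician for each shift independently would cost £680, but that ignores the shift limits.
An optimal schedule: Mon-PM→Kahale, Tue-AM→Farahani+Osei, Tue-PM→Farahani, Wed-AM→Varga+Marcus, Wed-PM→Kahale+Cruz, Thu-AM→Farahani+Kahale, Thu-PM→Osei+Varga, Fri-AM→Cruz, Fri-PM→Varga, Sat-AM→Osei.
Total: 55 + 30 + 40 + 30 + 45 + 65 + 55 + 60 + 30 + 55 + 40 + 45 + 60 + 45 + 40 = £695.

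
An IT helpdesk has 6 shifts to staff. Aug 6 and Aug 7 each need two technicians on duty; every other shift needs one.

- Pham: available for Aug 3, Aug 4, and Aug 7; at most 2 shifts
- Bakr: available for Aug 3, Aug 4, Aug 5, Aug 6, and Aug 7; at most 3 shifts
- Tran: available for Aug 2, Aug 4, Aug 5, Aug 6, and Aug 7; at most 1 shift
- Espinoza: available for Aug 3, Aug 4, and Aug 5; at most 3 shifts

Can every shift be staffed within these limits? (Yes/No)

No

Total capacity is 9 and 8 slots are needed, so capacity alone doesn't rule it out.
Shifts {Aug 2, Aug 6} need 3 worker-slots in total, but the technicians available for any of those shifts (Bakr and Tran) can supply at most 2 among them. So no valid schedule exists.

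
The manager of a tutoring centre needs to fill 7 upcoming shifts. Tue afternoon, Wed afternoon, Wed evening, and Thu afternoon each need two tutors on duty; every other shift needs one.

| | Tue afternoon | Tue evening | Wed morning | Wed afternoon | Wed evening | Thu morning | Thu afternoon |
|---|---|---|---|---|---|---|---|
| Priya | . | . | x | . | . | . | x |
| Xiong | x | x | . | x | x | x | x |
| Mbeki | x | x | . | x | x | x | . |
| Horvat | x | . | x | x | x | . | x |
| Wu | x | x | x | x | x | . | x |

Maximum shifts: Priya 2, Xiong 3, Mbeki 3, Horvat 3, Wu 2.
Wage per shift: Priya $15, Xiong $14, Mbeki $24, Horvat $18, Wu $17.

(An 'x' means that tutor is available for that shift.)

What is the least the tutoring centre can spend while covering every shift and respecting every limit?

$184

Picking the cheapest available tutor for each shift independently would cost $165, but that ignores the shift limits.
An optimal schedule: Tue afternoon→Xiong+Wu, Tue evening→Xiong, Wed morning→Priya, Wed afternoon→Wu+Horvat, Wed evening→Horvat+Mbeki, Thu morning→Xiong, Thu afternoon→Priya+Horvat.
Total: 14 + 17 + 14 + 15 + 17 + 18 + 18 + 24 + 14 + 15 + 18 = $184.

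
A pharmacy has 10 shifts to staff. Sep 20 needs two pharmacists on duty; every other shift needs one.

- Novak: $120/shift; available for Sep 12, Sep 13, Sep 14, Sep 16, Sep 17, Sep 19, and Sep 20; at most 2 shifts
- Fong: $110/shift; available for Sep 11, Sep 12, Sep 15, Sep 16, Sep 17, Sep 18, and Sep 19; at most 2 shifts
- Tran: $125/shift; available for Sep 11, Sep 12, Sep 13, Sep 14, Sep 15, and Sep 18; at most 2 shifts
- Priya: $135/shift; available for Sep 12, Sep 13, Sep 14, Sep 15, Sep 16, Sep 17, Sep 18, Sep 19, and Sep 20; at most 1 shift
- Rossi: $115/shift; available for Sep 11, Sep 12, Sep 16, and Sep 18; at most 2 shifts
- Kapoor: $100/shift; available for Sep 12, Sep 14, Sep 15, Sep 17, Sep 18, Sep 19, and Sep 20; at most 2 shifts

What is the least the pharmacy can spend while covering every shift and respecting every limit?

Picking the cheapest available pharmacist for each shift independently would cost $1160, but that ignores the shift limits.
An optimal schedule: Sep 11→Fong, Sep 12→Rossi, Sep 13→Novak, Sep 14→Tran, Sep 15→Fong, Sep 16→Rossi, Sep 17→Kapoor, Sep 18→Tran, Sep 19→Kapoor, Sep 20→Novak+Priya.
Total: 110 + 115 + 120 + 125 + 110 + 115 + 100 + 125 + 100 + 120 + 135 = $1275.

$1275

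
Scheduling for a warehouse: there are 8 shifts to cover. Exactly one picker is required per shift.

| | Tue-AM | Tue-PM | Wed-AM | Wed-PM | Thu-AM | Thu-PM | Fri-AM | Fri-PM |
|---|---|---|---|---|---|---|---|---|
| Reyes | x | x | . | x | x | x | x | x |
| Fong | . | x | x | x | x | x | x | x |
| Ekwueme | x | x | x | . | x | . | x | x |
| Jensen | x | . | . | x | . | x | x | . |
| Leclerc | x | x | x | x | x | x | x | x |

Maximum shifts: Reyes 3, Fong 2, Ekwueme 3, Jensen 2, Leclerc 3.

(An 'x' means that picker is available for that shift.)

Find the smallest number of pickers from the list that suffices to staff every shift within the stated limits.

8 slots to fill and no one can take more than 3, so at least ⌈8/3⌉ = 3 pickers are needed.
Reyes, Fong, and Ekwueme alone can cover everything: Tue-AM→Reyes, Tue-PM→Fong, Wed-AM→Fong, Wed-PM→Reyes, Thu-AM→Ekwueme, Thu-PM→Reyes, Fri-AM→Ekwueme, Fri-PM→Ekwueme.

3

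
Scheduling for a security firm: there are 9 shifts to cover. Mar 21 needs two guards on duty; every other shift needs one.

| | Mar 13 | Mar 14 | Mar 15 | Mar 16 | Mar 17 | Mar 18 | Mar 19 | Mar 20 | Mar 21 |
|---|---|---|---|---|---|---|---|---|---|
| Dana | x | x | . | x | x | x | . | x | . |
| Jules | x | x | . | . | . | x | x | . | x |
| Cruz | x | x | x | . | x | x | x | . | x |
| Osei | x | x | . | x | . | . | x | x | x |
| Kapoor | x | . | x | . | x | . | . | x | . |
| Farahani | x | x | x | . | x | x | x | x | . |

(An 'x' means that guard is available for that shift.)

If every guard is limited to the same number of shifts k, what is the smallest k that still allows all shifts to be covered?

With 6 guards and 10 worker-slots to fill, someone must work at least ⌈10/6⌉ = 2 shifts, so k ≥ 2.
k = 2 works: Mar 13→Kapoor, Mar 14→Farahani, Mar 15→Cruz, Mar 16→Dana, Mar 17→Dana, Mar 18→Jules, Mar 19→Osei, Mar 20→Osei, Mar 21→Jules+Cruz.
Loads: Dana 2, Jules 2, Cruz 2, Osei 2, Kapoor 1, Farahani 1 — all ≤ 2.

2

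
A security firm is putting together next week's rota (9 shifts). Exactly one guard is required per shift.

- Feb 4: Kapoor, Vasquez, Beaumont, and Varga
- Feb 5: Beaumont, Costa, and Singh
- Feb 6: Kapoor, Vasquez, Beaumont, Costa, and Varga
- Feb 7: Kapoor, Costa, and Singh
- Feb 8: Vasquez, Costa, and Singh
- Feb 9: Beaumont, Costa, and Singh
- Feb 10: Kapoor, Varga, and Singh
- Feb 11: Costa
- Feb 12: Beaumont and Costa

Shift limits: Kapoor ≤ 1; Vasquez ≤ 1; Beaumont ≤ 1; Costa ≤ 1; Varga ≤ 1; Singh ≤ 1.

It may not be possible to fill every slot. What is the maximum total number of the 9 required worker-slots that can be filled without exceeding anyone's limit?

6

Total capacity across all guards is 1+1+1+1+1+1 = 6, and 9 slots are needed, so at most 6 can be filled.
An assignment achieving 6: Feb 5→Singh, Feb 7→Kapoor, Feb 8→Vasquez, Feb 10→Varga, Feb 11→Costa, Feb 12→Beaumont.
Loads: Kapoor 1/1, Vasquez 1/1, Beaumont 1/1, Costa 1/1, Varga 1/1, Singh 1/1.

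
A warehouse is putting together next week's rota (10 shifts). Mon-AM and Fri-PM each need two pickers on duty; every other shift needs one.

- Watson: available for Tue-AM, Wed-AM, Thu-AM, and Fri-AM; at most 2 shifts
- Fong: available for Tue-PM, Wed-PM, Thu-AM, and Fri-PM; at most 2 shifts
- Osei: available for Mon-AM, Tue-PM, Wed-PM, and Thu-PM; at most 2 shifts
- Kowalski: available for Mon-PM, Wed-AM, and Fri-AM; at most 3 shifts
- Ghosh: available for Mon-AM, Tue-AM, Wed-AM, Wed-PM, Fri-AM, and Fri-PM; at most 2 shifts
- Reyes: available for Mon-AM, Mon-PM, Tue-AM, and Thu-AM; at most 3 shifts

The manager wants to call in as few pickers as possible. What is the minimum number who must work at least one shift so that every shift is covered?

5

12 slots to fill and no one can take more than 3, so at least ⌈12/3⌉ = 4 pickers are needed.
Any 4 pickers together have capacity at most 3+3+2+2 = 10 < 12 slots, so 4 can never suffice.
Fong, Osei, Kowalski, Ghosh, and Reyes alone can cover everything: Mon-AM→Osei+Reyes, Mon-PM→Kowalski, Tue-AM→Reyes, Tue-PM→Fong, Wed-AM→Kowalski, Wed-PM→Ghosh, Thu-AM→Reyes, Thu-PM→Osei, Fri-AM→Kowalski, Fri-PM→Fong+Ghosh.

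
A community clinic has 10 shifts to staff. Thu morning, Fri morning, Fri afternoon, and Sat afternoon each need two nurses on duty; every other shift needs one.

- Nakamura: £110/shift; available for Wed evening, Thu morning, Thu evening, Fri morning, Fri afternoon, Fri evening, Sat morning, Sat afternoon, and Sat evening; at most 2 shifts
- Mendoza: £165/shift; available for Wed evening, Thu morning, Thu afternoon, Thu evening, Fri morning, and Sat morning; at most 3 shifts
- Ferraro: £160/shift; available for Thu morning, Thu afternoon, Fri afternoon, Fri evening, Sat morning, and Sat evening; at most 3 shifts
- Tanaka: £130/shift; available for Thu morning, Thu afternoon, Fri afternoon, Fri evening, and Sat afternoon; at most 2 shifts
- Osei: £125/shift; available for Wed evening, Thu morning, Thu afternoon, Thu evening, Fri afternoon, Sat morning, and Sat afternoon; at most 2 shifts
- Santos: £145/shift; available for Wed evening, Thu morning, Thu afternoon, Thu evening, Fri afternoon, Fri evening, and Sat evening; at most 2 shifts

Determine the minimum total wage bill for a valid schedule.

£1995

Fri morning can only be covered by Nakamura and Mendoza, so that assignment is forced.
Picking the cheapest available nurse for each shift independently would cost £1655, but that ignores the shift limits.
An optimal schedule: Wed evening→Mendoza, Thu morning→Osei+Santos, Thu afternoon→Tanaka, Thu evening→Mendoza, Fri morning→Nakamura+Mendoza, Fri afternoon→Osei+Santos, Fri evening→Ferraro, Sat morning→Ferraro, Sat afternoon→Nakamura+Tanaka, Sat evening→Ferraro.
Total: 165 + 125 + 145 + 130 + 165 + 110 + 165 + 125 + 145 + 160 + 160 + 110 + 130 + 160 = £1995.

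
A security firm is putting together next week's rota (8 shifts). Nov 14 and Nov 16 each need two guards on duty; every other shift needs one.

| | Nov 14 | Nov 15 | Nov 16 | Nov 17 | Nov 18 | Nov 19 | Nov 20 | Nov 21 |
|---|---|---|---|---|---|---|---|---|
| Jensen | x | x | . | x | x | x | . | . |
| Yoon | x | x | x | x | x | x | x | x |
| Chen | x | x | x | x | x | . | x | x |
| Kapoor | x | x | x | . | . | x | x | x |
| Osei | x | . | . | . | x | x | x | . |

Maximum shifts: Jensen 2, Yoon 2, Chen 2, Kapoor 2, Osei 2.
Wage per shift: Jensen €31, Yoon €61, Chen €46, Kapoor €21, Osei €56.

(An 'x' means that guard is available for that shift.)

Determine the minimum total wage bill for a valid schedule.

€430

Picking the cheapest available guard for each shift independently would cost €265, but that ignores the shift limits.
An optimal schedule: Nov 14→Kapoor+Osei, Nov 15→Jensen, Nov 16→Yoon+Chen, Nov 17→Jensen, Nov 18→Chen, Nov 19→Kapoor, Nov 20→Osei, Nov 21→Yoon.
Total: 21 + 56 + 31 + 61 + 46 + 31 + 46 + 21 + 56 + 61 = €430.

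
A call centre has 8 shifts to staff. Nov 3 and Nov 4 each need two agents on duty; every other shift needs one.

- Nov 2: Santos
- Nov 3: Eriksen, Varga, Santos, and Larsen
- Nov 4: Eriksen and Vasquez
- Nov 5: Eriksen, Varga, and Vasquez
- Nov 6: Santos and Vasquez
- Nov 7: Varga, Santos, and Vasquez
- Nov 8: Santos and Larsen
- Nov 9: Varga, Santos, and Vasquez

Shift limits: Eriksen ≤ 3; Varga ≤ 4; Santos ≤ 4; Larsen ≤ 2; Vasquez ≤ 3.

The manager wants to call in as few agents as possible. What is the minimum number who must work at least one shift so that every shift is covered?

10 slots to fill and no one can take more than 4, so at least ⌈10/4⌉ = 3 agents are needed.
Eriksen, Santos, and Vasquez alone can cover everything: Nov 2→Santos, Nov 3→Eriksen+Santos, Nov 4→Eriksen+Vasquez, Nov 5→Eriksen, Nov 6→Santos, Nov 7→Vasquez, Nov 8→Santos, Nov 9→Vasquez.

3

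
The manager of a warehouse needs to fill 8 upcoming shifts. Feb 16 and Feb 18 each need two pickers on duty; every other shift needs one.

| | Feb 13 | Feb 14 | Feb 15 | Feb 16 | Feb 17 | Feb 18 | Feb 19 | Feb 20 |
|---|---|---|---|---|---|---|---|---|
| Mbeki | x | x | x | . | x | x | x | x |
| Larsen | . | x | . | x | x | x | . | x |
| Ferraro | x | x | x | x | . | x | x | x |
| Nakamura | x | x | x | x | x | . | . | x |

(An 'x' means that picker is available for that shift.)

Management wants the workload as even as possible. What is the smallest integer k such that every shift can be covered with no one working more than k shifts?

3

With 4 pickers and 10 worker-slots to fill, someone must work at least ⌈10/4⌉ = 3 shifts, so k ≥ 3.
k = 3 works: Feb 13→Mbeki, Feb 14→Ferraro, Feb 15→Mbeki, Feb 16→Larsen+Ferraro, Feb 17→Larsen, Feb 18→Larsen+Ferraro, Feb 19→Mbeki, Feb 20→Nakamura.
Loads: Mbeki 3, Larsen 3, Ferraro 3, Nakamura 1 — all ≤ 3.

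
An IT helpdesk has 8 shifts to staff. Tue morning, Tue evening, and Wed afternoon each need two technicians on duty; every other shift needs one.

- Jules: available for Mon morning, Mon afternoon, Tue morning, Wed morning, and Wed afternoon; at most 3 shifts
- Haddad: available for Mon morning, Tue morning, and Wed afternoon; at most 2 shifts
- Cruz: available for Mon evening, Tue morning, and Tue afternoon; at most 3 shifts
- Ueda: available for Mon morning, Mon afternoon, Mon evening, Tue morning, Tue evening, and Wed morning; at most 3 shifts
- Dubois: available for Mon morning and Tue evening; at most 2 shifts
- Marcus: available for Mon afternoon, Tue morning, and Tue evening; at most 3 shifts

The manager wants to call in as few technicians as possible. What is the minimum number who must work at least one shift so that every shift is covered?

11 slots to fill and no one can take more than 3, so at least ⌈11/3⌉ = 4 technicians are needed.
Shifts {Tue afternoon, Tue evening, Wed afternoon} need 5 slots, but among the technicians available for them (Jules, Haddad, Cruz, Ueda, Dubois, and Marcus) any 4 together supply at most 4. So 4 technicians are not enough.
Jules, Haddad, Cruz, Ueda, and Dubois alone can cover everything: Mon morning→Haddad, Mon afternoon→Jules, Mon evening→Cruz, Tue morning→Cruz+Ueda, Tue afternoon→Cruz, Tue evening→Ueda+Dubois, Wed morning→Jules, Wed afternoon→Jules+Haddad.

5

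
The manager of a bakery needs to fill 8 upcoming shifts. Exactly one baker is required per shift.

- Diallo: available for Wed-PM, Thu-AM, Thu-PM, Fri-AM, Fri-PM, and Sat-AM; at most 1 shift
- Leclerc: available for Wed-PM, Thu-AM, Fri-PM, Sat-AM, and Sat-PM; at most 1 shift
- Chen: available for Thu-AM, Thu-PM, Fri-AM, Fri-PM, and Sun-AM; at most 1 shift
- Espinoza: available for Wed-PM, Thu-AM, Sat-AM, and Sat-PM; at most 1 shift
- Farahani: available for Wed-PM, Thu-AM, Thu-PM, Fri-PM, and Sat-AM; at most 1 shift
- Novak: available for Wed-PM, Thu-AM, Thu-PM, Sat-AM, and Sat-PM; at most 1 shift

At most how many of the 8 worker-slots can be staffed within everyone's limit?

Total capacity across all bakers is 1+1+1+1+1+1 = 6, and 8 slots are needed, so at most 6 can be filled.
An assignment achieving 6: Wed-PM→Espinoza, Thu-PM→Farahani, Fri-AM→Diallo, Sat-AM→Novak, Sat-PM→Leclerc, Sun-AM→Chen.
Loads: Diallo 1/1, Leclerc 1/1, Chen 1/1, Espinoza 1/1, Farahani 1/1, Novak 1/1.

6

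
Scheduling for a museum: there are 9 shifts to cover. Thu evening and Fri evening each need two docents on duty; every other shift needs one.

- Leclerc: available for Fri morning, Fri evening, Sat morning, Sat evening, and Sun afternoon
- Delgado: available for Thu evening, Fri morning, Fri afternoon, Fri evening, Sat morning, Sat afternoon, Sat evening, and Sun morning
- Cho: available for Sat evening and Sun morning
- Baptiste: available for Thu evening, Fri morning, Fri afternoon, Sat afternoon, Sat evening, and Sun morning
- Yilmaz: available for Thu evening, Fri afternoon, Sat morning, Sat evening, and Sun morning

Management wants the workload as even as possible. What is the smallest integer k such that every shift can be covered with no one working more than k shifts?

With 5 docents and 11 worker-slots to fill, someone must work at least ⌈11/5⌉ = 3 shifts, so k ≥ 3.
k = 3 works: Thu evening→Delgado+Baptiste, Fri morning→Leclerc, Fri afternoon→Baptiste, Fri evening→Leclerc+Delgado, Sat morning→Yilmaz, Sat afternoon→Delgado, Sat evening→Cho, Sun morning→Cho, Sun afternoon→Leclerc.
Loads: Leclerc 3, Delgado 3, Cho 2, Baptiste 2, Yilmaz 1 — all ≤ 3.

3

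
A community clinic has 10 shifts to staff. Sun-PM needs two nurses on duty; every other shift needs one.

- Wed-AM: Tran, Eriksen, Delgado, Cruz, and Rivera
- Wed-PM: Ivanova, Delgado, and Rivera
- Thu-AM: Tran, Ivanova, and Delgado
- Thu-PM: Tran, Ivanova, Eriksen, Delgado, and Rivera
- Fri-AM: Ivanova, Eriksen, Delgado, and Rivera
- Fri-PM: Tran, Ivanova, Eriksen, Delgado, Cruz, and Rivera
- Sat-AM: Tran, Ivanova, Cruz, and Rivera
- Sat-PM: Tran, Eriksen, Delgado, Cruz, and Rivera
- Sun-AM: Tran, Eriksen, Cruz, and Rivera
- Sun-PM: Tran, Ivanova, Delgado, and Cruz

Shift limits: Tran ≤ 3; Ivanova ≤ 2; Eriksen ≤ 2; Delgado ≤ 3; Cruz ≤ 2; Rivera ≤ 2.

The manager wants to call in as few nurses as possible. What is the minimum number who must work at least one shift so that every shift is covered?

11 slots to fill and no one can take more than 3, so at least ⌈11/3⌉ = 4 nurses are needed.
Any 4 nurses together have capacity at most 3+3+2+2 = 10 < 11 slots, so 4 can never suffice.
Tran, Ivanova, Eriksen, Delgado, and Cruz alone can cover everything: Wed-AM→Eriksen, Wed-PM→Ivanova, Thu-AM→Tran, Thu-PM→Eriksen, Fri-AM→Ivanova, Fri-PM→Delgado, Sat-AM→Tran, Sat-PM→Delgado, Sun-AM→Tran, Sun-PM→Delgado+Cruz.

5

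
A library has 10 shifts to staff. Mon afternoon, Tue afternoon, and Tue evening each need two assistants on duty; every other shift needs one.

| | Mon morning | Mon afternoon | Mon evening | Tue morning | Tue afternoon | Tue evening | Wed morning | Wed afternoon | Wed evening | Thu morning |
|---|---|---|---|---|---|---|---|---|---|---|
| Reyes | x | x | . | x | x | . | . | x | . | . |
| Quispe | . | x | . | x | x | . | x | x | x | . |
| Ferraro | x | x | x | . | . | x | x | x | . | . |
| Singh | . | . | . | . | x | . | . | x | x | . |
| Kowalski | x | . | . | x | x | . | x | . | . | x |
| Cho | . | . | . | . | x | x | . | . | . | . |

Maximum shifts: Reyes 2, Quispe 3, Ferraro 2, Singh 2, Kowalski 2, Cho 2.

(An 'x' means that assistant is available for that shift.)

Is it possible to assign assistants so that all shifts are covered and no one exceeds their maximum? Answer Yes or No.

Yes

Mon evening can only be covered by Ferraro, so that assignment is forced.
Tue evening can only be covered by Ferraro and Cho, so that assignment is forced.
Thu morning can only be covered by Kowalski, so that assignment is forced.
One valid schedule: Mon morning→Reyes, Mon afternoon→Reyes+Quispe, Mon evening→Ferraro, Tue morning→Quispe, Tue afternoon→Singh+Cho, Tue evening→Ferraro+Cho, Wed morning→Kowalski, Wed afternoon→Singh, Wed evening→Quispe, Thu morning→Kowalski.
Loads: Reyes 2/2, Quispe 3/3, Ferraro 2/2, Singh 2/2, Kowalski 2/2, Cho 2/2 — all within limits.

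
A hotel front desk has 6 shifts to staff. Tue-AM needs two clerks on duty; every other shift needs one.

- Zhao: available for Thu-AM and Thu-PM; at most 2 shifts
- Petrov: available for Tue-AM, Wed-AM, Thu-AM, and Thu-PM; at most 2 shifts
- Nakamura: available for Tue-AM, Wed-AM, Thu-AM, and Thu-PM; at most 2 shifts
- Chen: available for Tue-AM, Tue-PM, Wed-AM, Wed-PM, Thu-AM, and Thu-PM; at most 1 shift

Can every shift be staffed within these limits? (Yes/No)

Total capacity is 7 and 7 slots are needed, so capacity alone doesn't rule it out.
Shifts {Tue-PM, Wed-PM} need 2 worker-slots in total, but the clerks available for any of those shifts (Chen) can supply at most 1 among them. So no valid schedule exists.

No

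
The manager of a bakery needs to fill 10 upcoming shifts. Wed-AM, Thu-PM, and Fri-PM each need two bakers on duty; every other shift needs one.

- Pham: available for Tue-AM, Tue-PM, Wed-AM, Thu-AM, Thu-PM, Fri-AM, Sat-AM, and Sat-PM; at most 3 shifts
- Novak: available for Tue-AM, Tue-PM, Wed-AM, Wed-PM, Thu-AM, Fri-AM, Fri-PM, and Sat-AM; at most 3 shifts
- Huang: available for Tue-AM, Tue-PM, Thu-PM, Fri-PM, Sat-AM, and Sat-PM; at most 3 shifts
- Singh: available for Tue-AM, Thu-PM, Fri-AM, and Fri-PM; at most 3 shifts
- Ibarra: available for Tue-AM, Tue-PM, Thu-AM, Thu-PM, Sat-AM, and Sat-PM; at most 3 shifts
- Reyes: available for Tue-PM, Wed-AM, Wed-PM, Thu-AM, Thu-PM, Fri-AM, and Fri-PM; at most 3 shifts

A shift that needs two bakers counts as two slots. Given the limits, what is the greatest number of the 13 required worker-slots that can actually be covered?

Total capacity across all bakers is 3+3+3+3+3+3 = 18, and 13 slots are needed, so at most 13 can be filled.
An assignment achieving 13: Tue-AM→Huang, Tue-PM→Ibarra, Wed-AM→Pham+Novak, Wed-PM→Novak, Thu-AM→Pham, Thu-PM→Singh+Ibarra, Fri-AM→Novak, Fri-PM→Huang+Singh, Sat-AM→Huang, Sat-PM→Pham.
Loads: Pham 3/3, Novak 3/3, Huang 3/3, Singh 2/3, Ibarra 2/3, Reyes 0/3.

13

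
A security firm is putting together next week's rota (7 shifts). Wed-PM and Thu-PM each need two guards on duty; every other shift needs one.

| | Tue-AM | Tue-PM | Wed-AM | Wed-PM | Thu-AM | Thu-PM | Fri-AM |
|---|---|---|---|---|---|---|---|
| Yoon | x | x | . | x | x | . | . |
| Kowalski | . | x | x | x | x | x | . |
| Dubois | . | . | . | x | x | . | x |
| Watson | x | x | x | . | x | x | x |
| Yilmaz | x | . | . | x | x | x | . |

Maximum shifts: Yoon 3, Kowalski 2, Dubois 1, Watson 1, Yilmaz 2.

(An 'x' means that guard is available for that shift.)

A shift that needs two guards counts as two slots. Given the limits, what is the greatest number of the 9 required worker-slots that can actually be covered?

Total capacity across all guards is 3+2+1+1+2 = 9, and 9 slots are needed, so at most 9 can be filled.
An assignment achieving 9: Tue-AM→Yoon, Tue-PM→Yoon, Wed-AM→Kowalski, Wed-PM→Yoon+Yilmaz, Thu-AM→Yilmaz, Thu-PM→Kowalski+Watson, Fri-AM→Dubois.
Loads: Yoon 3/3, Kowalski 2/2, Dubois 1/1, Watson 1/1, Yilmaz 2/2.

9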